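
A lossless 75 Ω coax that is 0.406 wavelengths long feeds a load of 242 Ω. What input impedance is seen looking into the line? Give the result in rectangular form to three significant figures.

βl = 2π × 0.406 = 146°
tan(βl) = tan(146°) = -0.67
Z_in = Z_0·(Z_L + jZ_0·tanβl)/(Z_0 + jZ_L·tanβl)
     = 75·(242 − j50.3)/(75 − j162)

Z_in ≈ 61.8 + j83.3 Ω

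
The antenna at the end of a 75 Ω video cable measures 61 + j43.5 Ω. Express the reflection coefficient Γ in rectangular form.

Γ ≈ -0.000576 + j0.32

Γ = (Z_L − Z_0)/(Z_L + Z_0) = (-14 + j43.5)/(136 + j43.5)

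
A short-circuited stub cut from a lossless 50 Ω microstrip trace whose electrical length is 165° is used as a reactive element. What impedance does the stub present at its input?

tan(βl) = -0.268
For a short-circuited stub, Z_in = jZ_0·tan(βl)

Z_in ≈ −j13.4 Ω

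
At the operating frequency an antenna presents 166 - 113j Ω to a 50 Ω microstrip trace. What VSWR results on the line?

Γ = (Z_L − Z_0)/(Z_L + Z_0) = (116 − j113)/(216 − j113)
|Γ| = 162/244 = 0.664
VSWR = (1 + |Γ|)/(1 − |Γ|) = 1.66/0.336

VSWR ≈ 4.96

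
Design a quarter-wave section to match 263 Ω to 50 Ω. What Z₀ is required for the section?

Z_qwt ≈ 115 Ω

Z_qwt = √(Z_0·R_L) = √(50 × 263) = √13150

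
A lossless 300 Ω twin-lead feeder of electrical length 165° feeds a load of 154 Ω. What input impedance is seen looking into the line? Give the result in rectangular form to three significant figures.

Z_in ≈ 162 − j58.1 Ω

tan(βl) = tan(165°) = -0.268
Z_in = Z_0·(Z_L + jZ_0·tanβl)/(Z_0 + jZ_L·tanβl)
     = 300·(154 − j80.4)/(300 − j41.3)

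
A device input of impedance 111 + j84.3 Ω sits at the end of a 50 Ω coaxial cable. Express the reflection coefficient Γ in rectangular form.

Γ = (Z_L − Z_0)/(Z_L + Z_0) = (61 + j84.3)/(161 + j84.3)

Γ ≈ 0.513 + j0.255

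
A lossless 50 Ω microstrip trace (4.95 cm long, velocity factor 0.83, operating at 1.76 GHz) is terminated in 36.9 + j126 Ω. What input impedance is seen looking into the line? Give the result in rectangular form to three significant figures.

Z_in ≈ 5.08 + j13.9 Ω

λ = v/f = 0.83·c / 1.76 GHz = 0.141 m
βl = 2π·l/λ = 2π × 0.35 = 126°
tan(βl) = tan(126°) = -1.38
Z_in = Z_0·(Z_L + jZ_0·tanβl)/(Z_0 + jZ_L·tanβl)
     = 50·(36.9 + j57.1)/(224 − j50.9)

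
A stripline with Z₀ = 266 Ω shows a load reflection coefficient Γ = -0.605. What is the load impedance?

Z_L ≈ 65.5 Ω

Z_L = Z_0·(1 + Γ)/(1 − Γ) = 266·(0.395)/(1.6)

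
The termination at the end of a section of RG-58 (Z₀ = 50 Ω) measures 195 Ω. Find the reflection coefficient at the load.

Γ = (Z_L − Z_0)/(Z_L + Z_0) = (195 − 50)/(195 + 50) = 145/245

Γ = 0.592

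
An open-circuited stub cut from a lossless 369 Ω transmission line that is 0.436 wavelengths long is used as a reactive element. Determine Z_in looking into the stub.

Z_in ≈ +j868 Ω

βl = 2π × 0.436 = 157°
tan(βl) = -0.425
For an open-circuited stub, Z_in = −jZ_0·cot(βl) = −jZ_0/tan(βl)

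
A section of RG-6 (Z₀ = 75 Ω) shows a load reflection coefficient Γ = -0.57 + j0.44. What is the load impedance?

Z_L = Z_0·(1 + Γ)/(1 − Γ) = 75·(0.43 + j0.44)/(1.57 − j0.44)

Z_L ≈ 13.6 + j24.8 Ω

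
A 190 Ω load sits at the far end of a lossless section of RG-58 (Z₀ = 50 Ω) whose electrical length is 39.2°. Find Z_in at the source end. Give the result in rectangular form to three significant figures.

tan(βl) = tan(39.2°) = 0.816
Z_in = Z_0·(Z_L + jZ_0·tanβl)/(Z_0 + jZ_L·tanβl)
     = 50·(190 + j40.8)/(50 + j155)

Z_in ≈ 29.8 − j51.7 Ω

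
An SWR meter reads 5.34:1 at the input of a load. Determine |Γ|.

|Γ| = (S − 1)/(S + 1) = (5.34 − 1)/(5.34 + 1) = 4.34/6.34

|Γ| ≈ 0.685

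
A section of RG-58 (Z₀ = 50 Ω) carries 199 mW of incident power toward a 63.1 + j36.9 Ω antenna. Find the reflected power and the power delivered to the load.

P_reflected ≈ 21.6 mW; P_delivered ≈ 177 mW

|Γ| = |(13.1 + j36.9)/(113.1 + j36.9)| = 0.329
|Γ|² = 0.108
P_refl = |Γ|²·P_inc = 21.6 mW, P_del = (1 − |Γ|²)·P_inc = 177 mW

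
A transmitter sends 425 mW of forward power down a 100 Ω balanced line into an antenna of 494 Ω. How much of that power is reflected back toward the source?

Γ = (494 − 100)/(494 + 100) = 0.663
|Γ|² = 0.44
P_refl = |Γ|²·P_inc = 187 mW, P_del = (1 − |Γ|²)·P_inc = 238 mW

P_reflected ≈ 187 mW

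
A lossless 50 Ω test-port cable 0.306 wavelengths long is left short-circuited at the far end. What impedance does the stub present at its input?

βl = 2π × 0.306 = 110°
tan(βl) = -2.72
For a short-circuited stub, Z_in = jZ_0·tan(βl)

Z_in ≈ −j136 Ω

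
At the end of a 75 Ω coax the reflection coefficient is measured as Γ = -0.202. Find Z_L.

Z_L = Z_0·(1 + Γ)/(1 − Γ) = 75·(0.798)/(1.2)

Z_L ≈ 49.8 Ω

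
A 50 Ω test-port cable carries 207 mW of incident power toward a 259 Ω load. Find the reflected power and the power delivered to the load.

P_reflected ≈ 94.7 mW; P_delivered ≈ 112 mW

Γ = (259 − 50)/(259 + 50) = 0.676
|Γ|² = 0.457
P_refl = |Γ|²·P_inc = 94.7 mW, P_del = (1 − |Γ|²)·P_inc = 112 mW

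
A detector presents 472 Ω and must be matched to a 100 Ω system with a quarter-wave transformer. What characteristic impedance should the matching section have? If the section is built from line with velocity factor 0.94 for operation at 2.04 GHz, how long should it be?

Z_qwt = √(Z_0·R_L) = √(100 × 472) = √47200
λ = 0.94·c/f = 0.138 m, so l = λ/4 = 0.0346 m

Z_qwt ≈ 217 Ω; length ≈ 3.46 cm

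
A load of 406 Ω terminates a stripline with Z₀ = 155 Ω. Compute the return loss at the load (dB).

RL ≈ 6.99 dB

Γ = (406 − 155)/(406 + 155) = 0.447
RL = −20·log₁₀|Γ| = −20·log₁₀(0.447)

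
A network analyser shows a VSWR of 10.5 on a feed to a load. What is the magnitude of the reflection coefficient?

|Γ| = (S − 1)/(S + 1) = (10.5 − 1)/(10.5 + 1) = 9.5/11.5

|Γ| ≈ 0.826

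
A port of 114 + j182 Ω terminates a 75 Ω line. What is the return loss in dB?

Γ = (39 + j182)/(189 + j182), |Γ| = 0.709
RL = −20·log₁₀|Γ| = −20·log₁₀(0.709)

RL ≈ 2.98 dB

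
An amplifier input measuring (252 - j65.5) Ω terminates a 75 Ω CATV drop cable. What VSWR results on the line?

VSWR ≈ 3.61

Γ = (Z_L − Z_0)/(Z_L + Z_0) = (177 − j65.5)/(327 − j65.5)
|Γ| = 189/333 = 0.566
VSWR = (1 + |Γ|)/(1 − |Γ|) = 1.57/0.434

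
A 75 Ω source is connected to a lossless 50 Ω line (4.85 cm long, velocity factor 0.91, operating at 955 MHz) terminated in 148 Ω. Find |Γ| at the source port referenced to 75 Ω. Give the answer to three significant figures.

λ = v/f = 0.91·c / 955 MHz = 0.286 m
βl = 2π·l/λ = 2π × 0.17 = 61.1°
tan(βl) = 1.81
Z_in = Z_0·(Z_L + jZ_0·tanβl)/(Z_0 + jZ_L·tanβl) = 21.3 − j23.6 Ω
Γ_s = (Z_in − Z_s)/(Z_in + Z_s) = (-53.7 − j23.6)/(96.3 − j23.6), |Γ_s| = 0.592

|Γ| ≈ 0.592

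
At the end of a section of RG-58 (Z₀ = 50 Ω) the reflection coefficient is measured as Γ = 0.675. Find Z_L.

Z_L ≈ 258 Ω

Z_L = Z_0·(1 + Γ)/(1 − Γ) = 50·(1.68)/(0.325)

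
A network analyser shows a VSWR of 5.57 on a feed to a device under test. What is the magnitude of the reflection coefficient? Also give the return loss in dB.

|Γ| = (S − 1)/(S + 1) = (5.57 − 1)/(5.57 + 1) = 4.57/6.57
RL = −20·log₁₀|Γ| = −20·log₁₀(0.696)

|Γ| ≈ 0.696; return loss ≈ 3.15 dB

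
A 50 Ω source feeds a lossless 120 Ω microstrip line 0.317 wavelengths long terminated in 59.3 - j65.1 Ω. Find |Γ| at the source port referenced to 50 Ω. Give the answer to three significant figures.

|Γ| ≈ 0.732

βl = 2π × 0.317 = 114°
tan(βl) = -2.23
Z_in = Z_0·(Z_L + jZ_0·tanβl)/(Z_0 + jZ_L·tanβl) = 281 + j108 Ω
Γ_s = (Z_in − Z_s)/(Z_in + Z_s) = (231 + j108)/(331 + j108), |Γ_s| = 0.732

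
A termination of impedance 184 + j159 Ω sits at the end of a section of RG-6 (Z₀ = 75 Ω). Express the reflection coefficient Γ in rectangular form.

Γ = (Z_L − Z_0)/(Z_L + Z_0) = (109 + j159)/(259 + j159)

Γ ≈ 0.579 + j0.258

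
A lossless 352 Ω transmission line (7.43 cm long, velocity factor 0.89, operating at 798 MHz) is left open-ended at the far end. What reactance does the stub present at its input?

λ = v/f = 0.89·c / 798 MHz = 0.335 m
βl = 2π·l/λ = 2π × 0.222 = 79.9°
tan(βl) = 5.64
For an open-ended stub, Z_in = −jZ_0·cot(βl) = −jZ_0/tan(βl)

X_in ≈ -62.4 Ω (capacitive)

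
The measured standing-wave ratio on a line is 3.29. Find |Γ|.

|Γ| ≈ 0.534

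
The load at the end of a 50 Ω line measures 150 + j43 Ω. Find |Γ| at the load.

Γ = (Z_L − Z_0)/(Z_L + Z_0) = (100 + j43)/(200 + j43)
|Γ| = 109/205

|Γ| ≈ 0.532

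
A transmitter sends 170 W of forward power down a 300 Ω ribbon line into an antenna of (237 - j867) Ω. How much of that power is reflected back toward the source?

|Γ| = |(-63 − j867)/(537 − j867)| = 0.852
|Γ|² = 0.727
P_refl = |Γ|²·P_inc = 124 W, P_del = (1 − |Γ|²)·P_inc = 46.5 W

P_reflected ≈ 124 W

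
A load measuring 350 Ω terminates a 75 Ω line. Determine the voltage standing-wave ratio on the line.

VSWR ≈ 4.67

Γ = (350 − 75)/(350 + 75) = 0.647
VSWR = (1 + 0.647)/(1 − 0.647)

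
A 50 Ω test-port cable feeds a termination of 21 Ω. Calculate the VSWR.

Γ = (21 − 50)/(21 + 50) = -0.408
VSWR = (1 + 0.408)/(1 − 0.408)

VSWR ≈ 2.38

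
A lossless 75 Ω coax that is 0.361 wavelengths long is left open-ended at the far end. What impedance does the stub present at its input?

βl = 2π × 0.361 = 130°
tan(βl) = -1.19
For an open-ended stub, Z_in = −jZ_0·cot(βl) = −jZ_0/tan(βl)

Z_in ≈ +j62.8 Ω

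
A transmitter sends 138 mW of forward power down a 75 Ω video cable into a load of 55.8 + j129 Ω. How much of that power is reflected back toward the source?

|Γ| = |(-19.2 + j129)/(130.8 + j129)| = 0.71
|Γ|² = 0.504
P_refl = |Γ|²·P_inc = 69.6 mW, P_del = (1 − |Γ|²)·P_inc = 68.4 mW

P_reflected ≈ 69.6 mW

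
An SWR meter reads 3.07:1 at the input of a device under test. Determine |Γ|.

|Γ| ≈ 0.509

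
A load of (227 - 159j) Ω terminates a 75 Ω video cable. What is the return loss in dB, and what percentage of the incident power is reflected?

Γ = (152 − j159)/(302 − j159), |Γ| = 0.644
RL = −20·log₁₀(0.644) = 3.82 dB
P_refl/P_inc = |Γ|² = 0.415

RL ≈ 3.82 dB; 41.5% of incident power reflected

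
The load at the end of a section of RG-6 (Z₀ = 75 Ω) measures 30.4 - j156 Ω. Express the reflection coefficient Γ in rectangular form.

Γ ≈ 0.554 − j0.66

Γ = (Z_L − Z_0)/(Z_L + Z_0) = (-44.6 − j156)/(105.4 − j156)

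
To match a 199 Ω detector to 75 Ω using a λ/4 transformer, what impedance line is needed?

Z_qwt ≈ 122 Ω

Z_qwt = √(Z_0·R_L) = √(75 × 199) = √14920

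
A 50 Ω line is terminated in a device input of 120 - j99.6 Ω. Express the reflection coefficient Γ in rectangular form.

Γ ≈ 0.562 − j0.257

Γ = (Z_L − Z_0)/(Z_L + Z_0) = (70 − j99.6)/(170 − j99.6)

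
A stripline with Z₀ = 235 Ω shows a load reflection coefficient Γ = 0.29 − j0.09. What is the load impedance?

Z_L ≈ 417 − j82.6 Ω

Z_L = Z_0·(1 + Γ)/(1 − Γ) = 235·(1.29 − j0.09)/(0.71 + j0.09)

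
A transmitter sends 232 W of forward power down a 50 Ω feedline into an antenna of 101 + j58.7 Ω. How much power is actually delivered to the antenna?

P_delivered ≈ 179 W

|Γ| = |(51 + j58.7)/(151 + j58.7)| = 0.48
|Γ|² = 0.23
P_refl = |Γ|²·P_inc = 53.4 W, P_del = (1 − |Γ|²)·P_inc = 179 W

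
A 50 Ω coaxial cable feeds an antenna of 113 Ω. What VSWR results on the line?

VSWR ≈ 2.26

For a purely resistive load, VSWR = R_L/Z_0 or Z_0/R_L (whichever > 1) = 113/50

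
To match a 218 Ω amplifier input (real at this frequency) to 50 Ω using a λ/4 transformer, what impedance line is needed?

Z_qwt ≈ 104 Ω

Z_qwt = √(Z_0·R_L) = √(50 × 218) = √10900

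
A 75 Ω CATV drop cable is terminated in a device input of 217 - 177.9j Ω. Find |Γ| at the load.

|Γ| ≈ 0.666

Γ = (Z_L − Z_0)/(Z_L + Z_0) = (142 − j177.9)/(292 − j177.9)
|Γ| = 228/342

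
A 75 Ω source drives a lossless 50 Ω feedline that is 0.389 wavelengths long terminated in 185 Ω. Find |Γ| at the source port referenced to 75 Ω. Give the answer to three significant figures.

βl = 2π × 0.389 = 140°
tan(βl) = -0.838
Z_in = Z_0·(Z_L + jZ_0·tanβl)/(Z_0 + jZ_L·tanβl) = 29.7 + j50.1 Ω
Γ_s = (Z_in − Z_s)/(Z_in + Z_s) = (-45.3 + j50.1)/(105 + j50.1), |Γ_s| = 0.582

|Γ| ≈ 0.582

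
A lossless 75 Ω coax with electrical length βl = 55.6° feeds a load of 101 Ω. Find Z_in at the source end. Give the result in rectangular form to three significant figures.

Z_in ≈ 65 − j18.3 Ω

tan(βl) = tan(55.6°) = 1.46
Z_in = Z_0·(Z_L + jZ_0·tanβl)/(Z_0 + jZ_L·tanβl)
     = 75·(101 + j110)/(75 + j148)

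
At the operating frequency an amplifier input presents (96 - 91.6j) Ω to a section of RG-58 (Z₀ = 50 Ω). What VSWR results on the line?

VSWR ≈ 3.93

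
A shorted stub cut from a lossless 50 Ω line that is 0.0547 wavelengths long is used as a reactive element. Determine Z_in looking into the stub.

βl = 2π × 0.0547 = 19.7°
tan(βl) = 0.358
For a shorted stub, Z_in = jZ_0·tan(βl)

Z_in ≈ +j17.9 Ω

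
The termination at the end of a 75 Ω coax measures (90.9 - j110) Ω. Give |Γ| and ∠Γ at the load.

Γ ≈ 0.558 ∠ -48.2°

Γ = (Z_L − Z_0)/(Z_L + Z_0) = (15.9 − j110)/(165.9 − j110)
|Γ| = 111/199 = 0.558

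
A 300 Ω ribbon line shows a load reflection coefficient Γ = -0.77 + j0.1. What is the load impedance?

Z_L = Z_0·(1 + Γ)/(1 − Γ) = 300·(0.23 + j0.1)/(1.77 − j0.1)

Z_L ≈ 37.9 + j19.1 Ω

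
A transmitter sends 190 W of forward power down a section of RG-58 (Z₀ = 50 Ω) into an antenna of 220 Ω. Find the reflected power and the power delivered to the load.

P_reflected ≈ 75.3 W; P_delivered ≈ 115 W

Γ = (220 − 50)/(220 + 50) = 0.63
|Γ|² = 0.396
P_refl = |Γ|²·P_inc = 75.3 W, P_del = (1 − |Γ|²)·P_inc = 115 W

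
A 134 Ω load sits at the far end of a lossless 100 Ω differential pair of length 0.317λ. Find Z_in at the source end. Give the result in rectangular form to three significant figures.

βl = 2π × 0.317 = 114°
tan(βl) = tan(114°) = -2.23
Z_in = Z_0·(Z_L + jZ_0·tanβl)/(Z_0 + jZ_L·tanβl)
     = 100·(134 − j223)/(100 − j299)

Z_in ≈ 80.6 + j17.8 Ω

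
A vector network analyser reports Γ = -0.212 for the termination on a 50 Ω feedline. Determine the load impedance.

Z_L = Z_0·(1 + Γ)/(1 − Γ) = 50·(0.788)/(1.21)

Z_L ≈ 32.5 Ω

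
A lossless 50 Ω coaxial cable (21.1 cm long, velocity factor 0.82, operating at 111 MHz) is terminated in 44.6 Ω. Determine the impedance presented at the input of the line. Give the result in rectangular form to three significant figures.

λ = v/f = 0.82·c / 111 MHz = 2.22 m
βl = 2π·l/λ = 2π × 0.0952 = 34.3°
tan(βl) = tan(34.3°) = 0.682
Z_in = Z_0·(Z_L + jZ_0·tanβl)/(Z_0 + jZ_L·tanβl)
     = 50·(44.6 + j34.1)/(50 + j30.4)

Z_in ≈ 47.7 + j5.08 Ω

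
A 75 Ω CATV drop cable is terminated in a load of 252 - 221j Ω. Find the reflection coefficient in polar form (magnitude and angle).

Γ ≈ 0.717 ∠ -17.3°

Γ = (Z_L − Z_0)/(Z_L + Z_0) = (177 − j221)/(327 − j221)
|Γ| = 283/395 = 0.717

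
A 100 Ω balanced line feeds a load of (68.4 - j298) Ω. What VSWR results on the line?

VSWR ≈ 15.1

Γ = (Z_L − Z_0)/(Z_L + Z_0) = (-31.6 − j298)/(168.4 − j298)
|Γ| = 300/342 = 0.875
VSWR = (1 + |Γ|)/(1 − |Γ|) = 1.88/0.125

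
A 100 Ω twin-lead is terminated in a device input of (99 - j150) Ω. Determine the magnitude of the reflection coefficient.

|Γ| ≈ 0.602

Γ = (Z_L − Z_0)/(Z_L + Z_0) = (-1 − j150)/(199 − j150)
|Γ| = 150/249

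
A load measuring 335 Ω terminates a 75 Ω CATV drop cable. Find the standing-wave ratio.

VSWR ≈ 4.47

For a purely resistive load, VSWR = R_L/Z_0 or Z_0/R_L (whichever > 1) = 335/75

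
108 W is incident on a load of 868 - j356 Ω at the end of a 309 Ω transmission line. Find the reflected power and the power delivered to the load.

P_reflected ≈ 31.4 W; P_delivered ≈ 76.6 W

|Γ| = |(559 − j356)/(1177 − j356)| = 0.539
|Γ|² = 0.29
P_refl = |Γ|²·P_inc = 31.4 W, P_del = (1 − |Γ|²)·P_inc = 76.6 W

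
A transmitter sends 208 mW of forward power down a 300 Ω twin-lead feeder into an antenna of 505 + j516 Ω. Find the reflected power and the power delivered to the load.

|Γ| = |(205 + j516)/(805 + j516)| = 0.581
|Γ|² = 0.337
P_refl = |Γ|²·P_inc = 70.1 mW, P_del = (1 − |Γ|²)·P_inc = 138 mW

P_reflected ≈ 70.1 mW; P_delivered ≈ 138 mW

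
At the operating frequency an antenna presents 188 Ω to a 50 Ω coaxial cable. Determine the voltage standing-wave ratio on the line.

VSWR ≈ 3.76

Γ = (188 − 50)/(188 + 50) = 0.58
VSWR = (1 + 0.58)/(1 − 0.58)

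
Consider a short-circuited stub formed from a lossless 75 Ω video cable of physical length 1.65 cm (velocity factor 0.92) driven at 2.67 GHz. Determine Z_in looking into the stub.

λ = v/f = 0.92·c / 2.67 GHz = 0.103 m
βl = 2π·l/λ = 2π × 0.16 = 57.5°
tan(βl) = 1.57
For a short-circuited stub, Z_in = jZ_0·tan(βl)

Z_in ≈ +j118 Ω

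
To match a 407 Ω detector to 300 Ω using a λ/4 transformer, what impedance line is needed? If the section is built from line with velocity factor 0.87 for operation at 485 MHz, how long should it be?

Z_qwt ≈ 349 Ω; length ≈ 13.5 cm

Z_qwt = √(Z_0·R_L) = √(300 × 407) = √122100
λ = 0.87·c/f = 0.538 m, so l = λ/4 = 0.135 m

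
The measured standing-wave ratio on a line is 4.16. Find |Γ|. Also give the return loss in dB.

|Γ| = (S − 1)/(S + 1) = (4.16 − 1)/(4.16 + 1) = 3.16/5.16
RL = −20·log₁₀|Γ| = −20·log₁₀(0.612)

|Γ| ≈ 0.612; return loss ≈ 4.26 dB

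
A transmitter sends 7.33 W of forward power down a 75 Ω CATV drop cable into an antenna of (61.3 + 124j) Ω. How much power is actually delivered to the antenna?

P_delivered ≈ 3.97 W

|Γ| = |(-13.7 + j124)/(136.3 + j124)| = 0.677
|Γ|² = 0.458
P_refl = |Γ|²·P_inc = 3.36 W, P_del = (1 − |Γ|²)·P_inc = 3.97 W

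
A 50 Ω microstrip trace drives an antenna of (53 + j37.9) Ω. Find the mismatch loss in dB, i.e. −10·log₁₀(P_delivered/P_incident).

Γ = (3 + j37.9)/(103 + j37.9), |Γ| = 0.346
|Γ|² = 0.12, so P_del/P_inc = 1 − |Γ|² = 0.88
ML = −10·log₁₀(1 − |Γ|²)

mismatch loss ≈ 0.555 dB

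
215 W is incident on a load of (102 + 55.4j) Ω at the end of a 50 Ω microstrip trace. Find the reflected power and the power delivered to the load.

|Γ| = |(52 + j55.4)/(152 + j55.4)| = 0.47
|Γ|² = 0.221
P_refl = |Γ|²·P_inc = 47.4 W, P_del = (1 − |Γ|²)·P_inc = 168 W

P_reflected ≈ 47.4 W; P_delivered ≈ 168 W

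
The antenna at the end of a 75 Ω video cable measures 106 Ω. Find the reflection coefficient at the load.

Γ = (Z_L − Z_0)/(Z_L + Z_0) = (106 − 75)/(106 + 75) = 31/181

Γ = 0.171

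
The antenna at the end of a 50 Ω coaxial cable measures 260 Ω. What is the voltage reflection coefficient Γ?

Γ = 0.677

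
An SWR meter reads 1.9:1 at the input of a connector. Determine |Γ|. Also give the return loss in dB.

|Γ| ≈ 0.31; return loss ≈ 10.2 dB

|Γ| = (S − 1)/(S + 1) = (1.9 − 1)/(1.9 + 1) = 0.9/2.9
RL = −20·log₁₀|Γ| = −20·log₁₀(0.31)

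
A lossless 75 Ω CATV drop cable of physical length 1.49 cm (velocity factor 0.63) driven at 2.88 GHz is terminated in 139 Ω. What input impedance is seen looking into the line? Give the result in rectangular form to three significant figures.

λ = v/f = 0.63·c / 2.88 GHz = 0.0656 m
βl = 2π·l/λ = 2π × 0.227 = 81.7°
tan(βl) = tan(81.7°) = 6.89
Z_in = Z_0·(Z_L + jZ_0·tanβl)/(Z_0 + jZ_L·tanβl)
     = 75·(139 + j516)/(75 + j957)

Z_in ≈ 41.1 − j7.67 Ω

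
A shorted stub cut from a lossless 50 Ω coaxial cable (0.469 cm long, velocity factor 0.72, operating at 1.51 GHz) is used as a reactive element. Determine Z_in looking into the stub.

λ = v/f = 0.72·c / 1.51 GHz = 0.143 m
βl = 2π·l/λ = 2π × 0.0328 = 11.8°
tan(βl) = 0.209
For a shorted stub, Z_in = jZ_0·tan(βl)

Z_in ≈ +j10.4 Ω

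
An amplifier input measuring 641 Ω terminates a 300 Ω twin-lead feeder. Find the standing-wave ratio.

For a purely resistive load, VSWR = R_L/Z_0 or Z_0/R_L (whichever > 1) = 641/300

VSWR ≈ 2.14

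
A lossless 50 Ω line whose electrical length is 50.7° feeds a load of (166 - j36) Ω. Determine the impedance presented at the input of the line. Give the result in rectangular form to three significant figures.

tan(βl) = tan(50.7°) = 1.22
Z_in = Z_0·(Z_L + jZ_0·tanβl)/(Z_0 + jZ_L·tanβl)
     = 50·(166 + j25.1)/(94 + j203)

Z_in ≈ 20.7 − j31.3 Ω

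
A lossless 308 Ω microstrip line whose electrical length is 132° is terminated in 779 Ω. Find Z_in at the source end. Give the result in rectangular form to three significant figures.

Z_in ≈ 196 + j208 Ω

tan(βl) = tan(132°) = -1.11
Z_in = Z_0·(Z_L + jZ_0·tanβl)/(Z_0 + jZ_L·tanβl)
     = 308·(779 − j342)/(308 − j865)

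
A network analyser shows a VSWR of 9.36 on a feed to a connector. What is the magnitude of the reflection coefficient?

|Γ| ≈ 0.807

|Γ| = (S − 1)/(S + 1) = (9.36 − 1)/(9.36 + 1) = 8.36/10.4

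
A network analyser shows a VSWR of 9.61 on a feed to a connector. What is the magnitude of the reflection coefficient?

|Γ| ≈ 0.811

|Γ| = (S − 1)/(S + 1) = (9.61 − 1)/(9.61 + 1) = 8.61/10.6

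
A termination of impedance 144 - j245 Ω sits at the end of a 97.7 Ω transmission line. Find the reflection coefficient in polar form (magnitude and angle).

Γ ≈ 0.724 ∠ -33.9°

Γ = (Z_L − Z_0)/(Z_L + Z_0) = (46.3 − j245)/(241.7 − j245)
|Γ| = 249/344 = 0.724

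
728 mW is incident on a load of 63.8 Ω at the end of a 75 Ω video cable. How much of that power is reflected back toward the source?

Γ = (63.8 − 75)/(63.8 + 75) = -0.0807
|Γ|² = 0.00651
P_refl = |Γ|²·P_inc = 4.74 mW, P_del = (1 − |Γ|²)·P_inc = 723 mW

P_reflected ≈ 4.74 mW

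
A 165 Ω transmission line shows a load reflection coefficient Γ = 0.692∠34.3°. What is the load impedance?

Z_L ≈ 256 + j384 Ω

Z_L = Z_0·(1 + Γ)/(1 − Γ) = 165·(1.57 + j0.39)/(0.428 − j0.39)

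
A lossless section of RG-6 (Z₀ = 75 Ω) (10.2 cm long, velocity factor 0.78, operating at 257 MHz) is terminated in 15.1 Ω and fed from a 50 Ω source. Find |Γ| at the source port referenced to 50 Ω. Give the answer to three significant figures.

λ = v/f = 0.78·c / 257 MHz = 0.911 m
βl = 2π·l/λ = 2π × 0.112 = 40.3°
tan(βl) = 0.849
Z_in = Z_0·(Z_L + jZ_0·tanβl)/(Z_0 + jZ_L·tanβl) = 25.2 + j59.4 Ω
Γ_s = (Z_in − Z_s)/(Z_in + Z_s) = (-24.8 + j59.4)/(75.2 + j59.4), |Γ_s| = 0.671

|Γ| ≈ 0.671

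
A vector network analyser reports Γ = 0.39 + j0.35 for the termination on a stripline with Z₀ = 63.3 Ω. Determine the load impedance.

Z_L = Z_0·(1 + Γ)/(1 − Γ) = 63.3·(1.39 + j0.35)/(0.61 − j0.35)

Z_L ≈ 92.8 + j89.6 Ω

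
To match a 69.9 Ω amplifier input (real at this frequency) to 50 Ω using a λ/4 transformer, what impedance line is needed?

Z_qwt ≈ 59.1 Ω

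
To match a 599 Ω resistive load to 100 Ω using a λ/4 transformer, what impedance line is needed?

Z_qwt ≈ 245 Ω

Z_qwt = √(Z_0·R_L) = √(100 × 599) = √59900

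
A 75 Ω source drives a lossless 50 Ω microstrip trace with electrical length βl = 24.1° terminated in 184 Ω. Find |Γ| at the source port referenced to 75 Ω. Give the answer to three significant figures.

tan(βl) = 0.447
Z_in = Z_0·(Z_L + jZ_0·tanβl)/(Z_0 + jZ_L·tanβl) = 59.5 − j75.6 Ω
Γ_s = (Z_in − Z_s)/(Z_in + Z_s) = (-15.5 − j75.6)/(135 − j75.6), |Γ_s| = 0.5

|Γ| ≈ 0.5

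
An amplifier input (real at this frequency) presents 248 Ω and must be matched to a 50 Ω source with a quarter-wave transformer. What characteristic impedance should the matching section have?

Z_qwt ≈ 111 Ω

Z_qwt = √(Z_0·R_L) = √(50 × 248) = √12400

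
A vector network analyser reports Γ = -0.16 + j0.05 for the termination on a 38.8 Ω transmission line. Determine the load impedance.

Z_L = Z_0·(1 + Γ)/(1 − Γ) = 38.8·(0.84 + j0.05)/(1.16 − j0.05)

Z_L ≈ 28 + j2.88 Ω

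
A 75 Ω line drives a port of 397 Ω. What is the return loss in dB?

Γ = (397 − 75)/(397 + 75) = 0.682
RL = −20·log₁₀|Γ| = −20·log₁₀(0.682)

RL ≈ 3.32 dB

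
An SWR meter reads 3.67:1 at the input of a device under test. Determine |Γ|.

|Γ| = (S − 1)/(S + 1) = (3.67 − 1)/(3.67 + 1) = 2.67/4.67

|Γ| ≈ 0.572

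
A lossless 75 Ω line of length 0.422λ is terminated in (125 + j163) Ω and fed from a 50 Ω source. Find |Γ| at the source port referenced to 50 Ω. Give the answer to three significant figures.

βl = 2π × 0.422 = 152°
tan(βl) = -0.534
Z_in = Z_0·(Z_L + jZ_0·tanβl)/(Z_0 + jZ_L·tanβl) = 29.4 + j69.1 Ω
Γ_s = (Z_in − Z_s)/(Z_in + Z_s) = (-20.6 + j69.1)/(79.4 + j69.1), |Γ_s| = 0.685

|Γ| ≈ 0.685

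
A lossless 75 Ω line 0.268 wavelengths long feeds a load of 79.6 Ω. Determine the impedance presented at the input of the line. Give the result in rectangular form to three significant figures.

Z_in ≈ 70.8 + j0.945 Ω

βl = 2π × 0.268 = 96.5°
tan(βl) = tan(96.5°) = -8.8
Z_in = Z_0·(Z_L + jZ_0·tanβl)/(Z_0 + jZ_L·tanβl)
     = 75·(79.6 − j660)/(75 − j701)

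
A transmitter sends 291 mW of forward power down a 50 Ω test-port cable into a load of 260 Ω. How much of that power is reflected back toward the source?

Γ = (260 − 50)/(260 + 50) = 0.677
|Γ|² = 0.459
P_refl = |Γ|²·P_inc = 134 mW, P_del = (1 − |Γ|²)·P_inc = 157 mW

P_reflected ≈ 134 mW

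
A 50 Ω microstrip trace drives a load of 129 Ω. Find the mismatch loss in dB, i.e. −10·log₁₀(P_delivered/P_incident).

Γ = (129 − 50)/(129 + 50) = 0.441
|Γ|² = 0.195, so P_del/P_inc = 1 − |Γ|² = 0.805
ML = −10·log₁₀(1 − |Γ|²)

mismatch loss ≈ 0.941 dB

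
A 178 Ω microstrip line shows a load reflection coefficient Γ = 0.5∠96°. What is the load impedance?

Z_L ≈ 98.6 + j131 Ω

Z_L = Z_0·(1 + Γ)/(1 − Γ) = 178·(0.948 + j0.497)/(1.05 − j0.497)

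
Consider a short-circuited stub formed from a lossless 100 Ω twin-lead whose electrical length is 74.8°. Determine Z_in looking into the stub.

Z_in ≈ +j368 Ω

tan(βl) = 3.68
For a short-circuited stub, Z_in = jZ_0·tan(βl)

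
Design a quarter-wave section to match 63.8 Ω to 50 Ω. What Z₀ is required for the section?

Z_qwt ≈ 56.5 Ω

Z_qwt = √(Z_0·R_L) = √(50 × 63.8) = √3190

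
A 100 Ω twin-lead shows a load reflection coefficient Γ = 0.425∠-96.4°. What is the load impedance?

Z_L = Z_0·(1 + Γ)/(1 − Γ) = 100·(0.953 − j0.422)/(1.05 + j0.422)

Z_L ≈ 64.2 − j66.2 Ω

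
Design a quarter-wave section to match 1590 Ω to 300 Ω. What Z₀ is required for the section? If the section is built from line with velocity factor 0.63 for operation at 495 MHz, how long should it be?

Z_qwt ≈ 691 Ω; length ≈ 9.55 cm

Z_qwt = √(Z_0·R_L) = √(300 × 1590) = √477000
λ = 0.63·c/f = 0.382 m, so l = λ/4 = 0.0955 m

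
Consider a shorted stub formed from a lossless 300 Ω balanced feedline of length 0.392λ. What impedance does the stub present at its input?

Z_in ≈ −j242 Ω

βl = 2π × 0.392 = 141°
tan(βl) = -0.806
For a shorted stub, Z_in = jZ_0·tan(βl)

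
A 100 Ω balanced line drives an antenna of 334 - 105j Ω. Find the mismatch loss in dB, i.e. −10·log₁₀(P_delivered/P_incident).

mismatch loss ≈ 1.74 dB

Γ = (234 − j105)/(434 − j105), |Γ| = 0.574
|Γ|² = 0.33, so P_del/P_inc = 1 − |Γ|² = 0.67
ML = −10·log₁₀(1 − |Γ|²)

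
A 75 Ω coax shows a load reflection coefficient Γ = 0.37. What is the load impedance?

Z_L = Z_0·(1 + Γ)/(1 − Γ) = 75·(1.37)/(0.63)

Z_L ≈ 163 Ω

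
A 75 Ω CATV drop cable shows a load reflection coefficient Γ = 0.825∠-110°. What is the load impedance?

Z_L ≈ 10.7 − j51.8 Ω

Z_L = Z_0·(1 + Γ)/(1 − Γ) = 75·(0.718 − j0.775)/(1.28 + j0.775)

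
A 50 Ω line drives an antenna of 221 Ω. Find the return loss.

RL ≈ 4 dB

Γ = (221 − 50)/(221 + 50) = 0.631
RL = −20·log₁₀|Γ| = −20·log₁₀(0.631)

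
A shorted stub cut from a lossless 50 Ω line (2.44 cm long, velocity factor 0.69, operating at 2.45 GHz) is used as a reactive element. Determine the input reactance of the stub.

X_in ≈ -201 Ω (capacitive)

λ = v/f = 0.69·c / 2.45 GHz = 0.0845 m
βl = 2π·l/λ = 2π × 0.289 = 104°
tan(βl) = -4.02
For a shorted stub, Z_in = jZ_0·tan(βl)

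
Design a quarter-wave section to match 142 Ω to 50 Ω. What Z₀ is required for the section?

Z_qwt ≈ 84.3 Ω

Z_qwt = √(Z_0·R_L) = √(50 × 142) = √7100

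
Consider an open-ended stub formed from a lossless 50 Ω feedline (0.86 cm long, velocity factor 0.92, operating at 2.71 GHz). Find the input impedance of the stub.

λ = v/f = 0.92·c / 2.71 GHz = 0.102 m
βl = 2π·l/λ = 2π × 0.0844 = 30.4°
tan(βl) = 0.587
For an open-ended stub, Z_in = −jZ_0·cot(βl) = −jZ_0/tan(βl)

Z_in ≈ −j85.2 Ω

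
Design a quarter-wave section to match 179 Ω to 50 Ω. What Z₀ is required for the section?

Z_qwt ≈ 94.6 Ω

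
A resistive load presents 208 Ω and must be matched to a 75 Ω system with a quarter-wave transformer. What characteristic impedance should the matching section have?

Z_qwt = √(Z_0·R_L) = √(75 × 208) = √15600

Z_qwt ≈ 125 Ω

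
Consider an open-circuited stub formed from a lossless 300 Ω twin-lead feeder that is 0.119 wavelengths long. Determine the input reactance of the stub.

X_in ≈ -324 Ω (capacitive)

βl = 2π × 0.119 = 42.8°
tan(βl) = 0.927
For an open-circuited stub, Z_in = −jZ_0·cot(βl) = −jZ_0/tan(βl)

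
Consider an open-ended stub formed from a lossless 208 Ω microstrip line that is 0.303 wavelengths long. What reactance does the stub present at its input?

X_in ≈ 71.9 Ω (inductive)

βl = 2π × 0.303 = 109°
tan(βl) = -2.89
For an open-ended stub, Z_in = −jZ_0·cot(βl) = −jZ_0/tan(βl)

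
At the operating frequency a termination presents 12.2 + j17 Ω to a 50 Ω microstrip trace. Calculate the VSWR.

Γ = (Z_L − Z_0)/(Z_L + Z_0) = (-37.8 + j17)/(62.2 + j17)
|Γ| = 41.4/64.5 = 0.643
VSWR = (1 + |Γ|)/(1 − |Γ|) = 1.64/0.357

VSWR ≈ 4.6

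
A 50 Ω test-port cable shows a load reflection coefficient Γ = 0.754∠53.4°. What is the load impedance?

Z_L ≈ 32.2 + j90.4 Ω

Z_L = Z_0·(1 + Γ)/(1 − Γ) = 50·(1.45 + j0.605)/(0.55 − j0.605)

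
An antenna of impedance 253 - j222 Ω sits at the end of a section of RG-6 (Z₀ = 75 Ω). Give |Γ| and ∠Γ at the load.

Γ = (Z_L − Z_0)/(Z_L + Z_0) = (178 − j222)/(328 − j222)
|Γ| = 285/396 = 0.718

Γ ≈ 0.718 ∠ -17.2°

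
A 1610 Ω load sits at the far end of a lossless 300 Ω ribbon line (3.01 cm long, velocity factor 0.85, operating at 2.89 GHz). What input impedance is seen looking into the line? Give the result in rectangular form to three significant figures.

λ = v/f = 0.85·c / 2.89 GHz = 0.0882 m
βl = 2π·l/λ = 2π × 0.341 = 123°
tan(βl) = tan(123°) = -1.55
Z_in = Z_0·(Z_L + jZ_0·tanβl)/(Z_0 + jZ_L·tanβl)
     = 300·(1610 − j465)/(300 − j2500)

Z_in ≈ 78 + j184 Ω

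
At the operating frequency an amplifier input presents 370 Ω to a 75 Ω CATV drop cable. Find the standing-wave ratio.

VSWR ≈ 4.93

Γ = (370 − 75)/(370 + 75) = 0.663
VSWR = (1 + 0.663)/(1 − 0.663)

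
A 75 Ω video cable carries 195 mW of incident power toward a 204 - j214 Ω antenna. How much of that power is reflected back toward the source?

P_reflected ≈ 98.5 mW

|Γ| = |(129 − j214)/(279 − j214)| = 0.711
|Γ|² = 0.505
P_refl = |Γ|²·P_inc = 98.5 mW, P_del = (1 − |Γ|²)·P_inc = 96.5 mW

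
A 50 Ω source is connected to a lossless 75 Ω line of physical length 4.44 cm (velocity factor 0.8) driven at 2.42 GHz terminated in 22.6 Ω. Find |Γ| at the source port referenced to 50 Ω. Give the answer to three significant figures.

|Γ| ≈ 0.434

λ = v/f = 0.8·c / 2.42 GHz = 0.0992 m
βl = 2π·l/λ = 2π × 0.448 = 161°
tan(βl) = -0.341
Z_in = Z_0·(Z_L + jZ_0·tanβl)/(Z_0 + jZ_L·tanβl) = 25 − j23 Ω
Γ_s = (Z_in − Z_s)/(Z_in + Z_s) = (-25 − j23)/(75 − j23), |Γ_s| = 0.434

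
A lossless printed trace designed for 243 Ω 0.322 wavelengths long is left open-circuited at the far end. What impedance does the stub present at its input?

Z_in ≈ +j118 Ω

βl = 2π × 0.322 = 116°
tan(βl) = -2.06
For an open-circuited stub, Z_in = −jZ_0·cot(βl) = −jZ_0/tan(βl)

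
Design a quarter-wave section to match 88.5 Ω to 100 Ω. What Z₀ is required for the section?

Z_qwt = √(Z_0·R_L) = √(100 × 88.5) = √8850

Z_qwt ≈ 94.1 Ω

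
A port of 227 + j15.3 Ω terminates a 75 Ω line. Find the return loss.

Γ = (152 + j15.3)/(302 + j15.3), |Γ| = 0.505
RL = −20·log₁₀|Γ| = −20·log₁₀(0.505)

RL ≈ 5.93 dB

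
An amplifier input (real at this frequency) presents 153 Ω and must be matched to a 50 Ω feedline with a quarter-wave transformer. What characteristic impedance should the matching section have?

Z_qwt = √(Z_0·R_L) = √(50 × 153) = √7650

Z_qwt ≈ 87.5 Ω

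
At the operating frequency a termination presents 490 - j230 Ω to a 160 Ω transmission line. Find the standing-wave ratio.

VSWR ≈ 3.8

Γ = (Z_L − Z_0)/(Z_L + Z_0) = (330 − j230)/(650 − j230)
|Γ| = 402/689 = 0.583
VSWR = (1 + |Γ|)/(1 − |Γ|) = 1.58/0.417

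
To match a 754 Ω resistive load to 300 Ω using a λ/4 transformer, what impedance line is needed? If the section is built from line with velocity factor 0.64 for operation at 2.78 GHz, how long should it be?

Z_qwt = √(Z_0·R_L) = √(300 × 754) = √226200
λ = 0.64·c/f = 0.0691 m, so l = λ/4 = 0.0173 m

Z_qwt ≈ 476 Ω; length ≈ 1.73 cm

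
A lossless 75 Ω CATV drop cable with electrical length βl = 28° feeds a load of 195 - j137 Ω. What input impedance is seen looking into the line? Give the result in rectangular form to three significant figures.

tan(βl) = tan(28°) = 0.532
Z_in = Z_0·(Z_L + jZ_0·tanβl)/(Z_0 + jZ_L·tanβl)
     = 75·(195 − j97.1)/(148 + j104)

Z_in ≈ 43.1 − j79.5 Ω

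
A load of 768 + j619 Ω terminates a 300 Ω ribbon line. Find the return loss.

RL ≈ 4.03 dB

Γ = (468 + j619)/(1068 + j619), |Γ| = 0.629
RL = −20·log₁₀|Γ| = −20·log₁₀(0.629)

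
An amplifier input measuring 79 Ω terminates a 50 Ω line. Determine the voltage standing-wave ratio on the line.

VSWR ≈ 1.58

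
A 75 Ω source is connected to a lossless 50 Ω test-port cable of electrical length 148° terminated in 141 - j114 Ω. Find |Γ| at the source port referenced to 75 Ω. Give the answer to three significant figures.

tan(βl) = -0.625
Z_in = Z_0·(Z_L + jZ_0·tanβl)/(Z_0 + jZ_L·tanβl) = 59.7 + j94.4 Ω
Γ_s = (Z_in − Z_s)/(Z_in + Z_s) = (-15.3 + j94.4)/(135 + j94.4), |Γ_s| = 0.581

|Γ| ≈ 0.581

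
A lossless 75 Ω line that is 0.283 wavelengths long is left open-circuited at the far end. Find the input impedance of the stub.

Z_in ≈ +j15.8 Ω

βl = 2π × 0.283 = 102°
tan(βl) = -4.75
For an open-circuited stub, Z_in = −jZ_0·cot(βl) = −jZ_0/tan(βl)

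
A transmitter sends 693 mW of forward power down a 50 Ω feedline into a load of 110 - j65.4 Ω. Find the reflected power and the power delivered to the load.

|Γ| = |(60 − j65.4)/(160 − j65.4)| = 0.513
|Γ|² = 0.264
P_refl = |Γ|²·P_inc = 183 mW, P_del = (1 − |Γ|²)·P_inc = 510 mW

P_reflected ≈ 183 mW; P_delivered ≈ 510 mW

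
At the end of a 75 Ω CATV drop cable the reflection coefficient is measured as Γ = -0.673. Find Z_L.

Z_L ≈ 14.7 Ω

Z_L = Z_0·(1 + Γ)/(1 − Γ) = 75·(0.327)/(1.67)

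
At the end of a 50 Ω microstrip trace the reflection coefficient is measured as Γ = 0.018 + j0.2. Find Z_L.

Z_L = Z_0·(1 + Γ)/(1 − Γ) = 50·(1.02 + j0.2)/(0.982 − j0.2)

Z_L ≈ 47.8 + j19.9 Ω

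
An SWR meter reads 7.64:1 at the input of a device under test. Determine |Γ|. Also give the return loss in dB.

|Γ| = (S − 1)/(S + 1) = (7.64 − 1)/(7.64 + 1) = 6.64/8.64
RL = −20·log₁₀|Γ| = −20·log₁₀(0.769)

|Γ| ≈ 0.769; return loss ≈ 2.29 dB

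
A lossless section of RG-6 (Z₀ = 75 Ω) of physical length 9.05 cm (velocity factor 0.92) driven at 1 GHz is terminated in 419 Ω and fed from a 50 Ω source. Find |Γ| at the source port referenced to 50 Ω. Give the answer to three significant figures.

λ = v/f = 0.92·c / 1 GHz = 0.276 m
βl = 2π·l/λ = 2π × 0.328 = 118°
tan(βl) = -1.88
Z_in = Z_0·(Z_L + jZ_0·tanβl)/(Z_0 + jZ_L·tanβl) = 17.1 + j38.3 Ω
Γ_s = (Z_in − Z_s)/(Z_in + Z_s) = (-32.9 + j38.3)/(67.1 + j38.3), |Γ_s| = 0.654

|Γ| ≈ 0.654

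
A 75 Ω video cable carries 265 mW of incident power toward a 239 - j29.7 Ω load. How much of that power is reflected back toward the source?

P_reflected ≈ 74 mW

|Γ| = |(164 − j29.7)/(314 − j29.7)| = 0.528
|Γ|² = 0.279
P_refl = |Γ|²·P_inc = 74 mW, P_del = (1 − |Γ|²)·P_inc = 191 mW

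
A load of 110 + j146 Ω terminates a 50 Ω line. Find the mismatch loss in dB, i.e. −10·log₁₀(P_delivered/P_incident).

mismatch loss ≈ 3.29 dB

Γ = (60 + j146)/(160 + j146), |Γ| = 0.729
|Γ|² = 0.531, so P_del/P_inc = 1 − |Γ|² = 0.469
ML = −10·log₁₀(1 − |Γ|²)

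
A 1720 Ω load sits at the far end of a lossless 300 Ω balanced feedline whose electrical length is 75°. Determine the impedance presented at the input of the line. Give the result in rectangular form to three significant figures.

tan(βl) = tan(75°) = 3.73
Z_in = Z_0·(Z_L + jZ_0·tanβl)/(Z_0 + jZ_L·tanβl)
     = 300·(1720 + j1120)/(300 + j6420)

Z_in ≈ 56 − j77.8 Ω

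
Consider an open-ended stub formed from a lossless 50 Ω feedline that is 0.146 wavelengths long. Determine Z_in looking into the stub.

Z_in ≈ −j38.3 Ω

βl = 2π × 0.146 = 52.6°
tan(βl) = 1.31
For an open-ended stub, Z_in = −jZ_0·cot(βl) = −jZ_0/tan(βl)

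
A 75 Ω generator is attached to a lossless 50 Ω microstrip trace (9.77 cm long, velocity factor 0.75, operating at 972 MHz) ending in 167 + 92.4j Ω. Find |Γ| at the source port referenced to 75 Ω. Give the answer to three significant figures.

λ = v/f = 0.75·c / 972 MHz = 0.231 m
βl = 2π·l/λ = 2π × 0.422 = 152°
tan(βl) = -0.533
Z_in = Z_0·(Z_L + jZ_0·tanβl)/(Z_0 + jZ_L·tanβl) = 30.2 + j60.2 Ω
Γ_s = (Z_in − Z_s)/(Z_in + Z_s) = (-44.8 + j60.2)/(105 + j60.2), |Γ_s| = 0.619

|Γ| ≈ 0.619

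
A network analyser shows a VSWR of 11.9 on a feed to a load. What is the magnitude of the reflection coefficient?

|Γ| ≈ 0.845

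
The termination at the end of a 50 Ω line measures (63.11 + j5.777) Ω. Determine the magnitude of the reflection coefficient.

Γ = (Z_L − Z_0)/(Z_L + Z_0) = (13.11 + j5.777)/(113.1 + j5.777)
|Γ| = 14.3/113

|Γ| ≈ 0.126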